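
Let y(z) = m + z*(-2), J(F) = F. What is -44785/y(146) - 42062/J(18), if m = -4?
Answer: -5822111/2664 ≈ -2185.5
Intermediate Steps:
y(z) = -4 - 2*z (y(z) = -4 + z*(-2) = -4 - 2*z)
-44785/y(146) - 42062/J(18) = -44785/(-4 - 2*146) - 42062/18 = -44785/(-4 - 292) - 42062*1/18 = -44785/(-296) - 21031/9 = -44785*(-1/296) - 21031/9 = 44785/296 - 21031/9 = -5822111/2664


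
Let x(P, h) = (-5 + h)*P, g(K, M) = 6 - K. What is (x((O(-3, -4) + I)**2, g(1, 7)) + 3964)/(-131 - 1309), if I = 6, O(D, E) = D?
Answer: -991/360 ≈ -2.7528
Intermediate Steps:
x(P, h) = P*(-5 + h)
(x((O(-3, -4) + I)**2, g(1, 7)) + 3964)/(-131 - 1309) = ((-3 + 6)**2*(-5 + (6 - 1*1)) + 3964)/(-131 - 1309) = (3**2*(-5 + (6 - 1)) + 3964)/(-1440) = (9*(-5 + 5) + 3964)*(-1/1440) = (9*0 + 3964)*(-1/1440) = (0 + 3964)*(-1/1440) = 3964*(-1/1440) = -991/360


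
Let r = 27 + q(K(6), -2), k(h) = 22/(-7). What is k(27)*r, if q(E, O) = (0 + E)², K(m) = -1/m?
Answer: -1529/18 ≈ -84.944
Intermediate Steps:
q(E, O) = E²
k(h) = -22/7 (k(h) = 22*(-⅐) = -22/7)
r = 973/36 (r = 27 + (-1/6)² = 27 + (-1*⅙)² = 27 + (-⅙)² = 27 + 1/36 = 973/36 ≈ 27.028)
k(27)*r = -22/7*973/36 = -1529/18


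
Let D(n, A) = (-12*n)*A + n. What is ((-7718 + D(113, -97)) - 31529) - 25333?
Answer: 67065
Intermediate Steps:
D(n, A) = n - 12*A*n (D(n, A) = -12*A*n + n = n - 12*A*n)
((-7718 + D(113, -97)) - 31529) - 25333 = ((-7718 + 113*(1 - 12*(-97))) - 31529) - 25333 = ((-7718 + 113*(1 + 1164)) - 31529) - 25333 = ((-7718 + 113*1165) - 31529) - 25333 = ((-7718 + 131645) - 31529) - 25333 = (123927 - 31529) - 25333 = 92398 - 25333 = 67065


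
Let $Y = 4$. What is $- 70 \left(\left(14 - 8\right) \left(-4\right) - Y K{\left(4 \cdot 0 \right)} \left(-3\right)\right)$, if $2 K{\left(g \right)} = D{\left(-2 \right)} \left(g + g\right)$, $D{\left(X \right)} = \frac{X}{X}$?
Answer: $1680$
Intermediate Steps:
$D{\left(X \right)} = 1$
$K{\left(g \right)} = g$ ($K{\left(g \right)} = \frac{1 \left(g + g\right)}{2} = \frac{1 \cdot 2 g}{2} = \frac{2 g}{2} = g$)
$- 70 \left(\left(14 - 8\right) \left(-4\right) - Y K{\left(4 \cdot 0 \right)} \left(-3\right)\right) = - 70 \left(\left(14 - 8\right) \left(-4\right) - 4 \cdot 4 \cdot 0 \left(-3\right)\right) = - 70 \left(6 \left(-4\right) - 4 \cdot 0 \left(-3\right)\right) = - 70 \left(-24 - 0 \left(-3\right)\right) = - 70 \left(-24 - 0\right) = - 70 \left(-24 + 0\right) = \left(-70\right) \left(-24\right) = 1680$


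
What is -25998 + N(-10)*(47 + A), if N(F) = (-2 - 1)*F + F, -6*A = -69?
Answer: -24828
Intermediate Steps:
A = 23/2 (A = -1/6*(-69) = 23/2 ≈ 11.500)
N(F) = -2*F (N(F) = -3*F + F = -2*F)
-25998 + N(-10)*(47 + A) = -25998 + (-2*(-10))*(47 + 23/2) = -25998 + 20*(117/2) = -25998 + 1170 = -24828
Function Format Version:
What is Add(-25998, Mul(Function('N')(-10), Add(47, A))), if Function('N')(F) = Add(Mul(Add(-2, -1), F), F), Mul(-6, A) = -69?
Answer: -24828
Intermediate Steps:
A = Rational(23, 2) (A = Mul(Rational(-1, 6), -69) = Rational(23, 2) ≈ 11.500)
Function('N')(F) = Mul(-2, F) (Function('N')(F) = Add(Mul(-3, F), F) = Mul(-2, F))
Add(-25998, Mul(Function('N')(-10), Add(47, A))) = Add(-25998, Mul(Mul(-2, -10), Add(47, Rational(23, 2)))) = Add(-25998, Mul(20, Rational(117, 2))) = Add(-25998, 1170) = -24828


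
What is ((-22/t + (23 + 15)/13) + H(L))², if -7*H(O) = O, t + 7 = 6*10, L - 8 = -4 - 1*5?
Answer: 163456225/23261329 ≈ 7.0269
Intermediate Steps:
L = -1 (L = 8 + (-4 - 1*5) = 8 + (-4 - 5) = 8 - 9 = -1)
t = 53 (t = -7 + 6*10 = -7 + 60 = 53)
H(O) = -O/7
((-22/t + (23 + 15)/13) + H(L))² = ((-22/53 + (23 + 15)/13) - ⅐*(-1))² = ((-22*1/53 + 38*(1/13)) + ⅐)² = ((-22/53 + 38/13) + ⅐)² = (1728/689 + ⅐)² = (12785/4823)² = 163456225/23261329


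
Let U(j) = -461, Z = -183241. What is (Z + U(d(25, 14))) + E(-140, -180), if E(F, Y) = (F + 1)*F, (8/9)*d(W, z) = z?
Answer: -164242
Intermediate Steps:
d(W, z) = 9*z/8
E(F, Y) = F*(1 + F) (E(F, Y) = (1 + F)*F = F*(1 + F))
(Z + U(d(25, 14))) + E(-140, -180) = (-183241 - 461) - 140*(1 - 140) = -183702 - 140*(-139) = -183702 + 19460 = -164242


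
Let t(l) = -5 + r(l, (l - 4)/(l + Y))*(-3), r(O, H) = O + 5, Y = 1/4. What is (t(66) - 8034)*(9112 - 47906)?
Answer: 320128088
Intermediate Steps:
Y = ¼ ≈ 0.25000
r(O, H) = 5 + O
t(l) = -20 - 3*l (t(l) = -5 + (5 + l)*(-3) = -5 + (-15 - 3*l) = -20 - 3*l)
(t(66) - 8034)*(9112 - 47906) = ((-20 - 3*66) - 8034)*(9112 - 47906) = ((-20 - 198) - 8034)*(-38794) = (-218 - 8034)*(-38794) = -8252*(-38794) = 320128088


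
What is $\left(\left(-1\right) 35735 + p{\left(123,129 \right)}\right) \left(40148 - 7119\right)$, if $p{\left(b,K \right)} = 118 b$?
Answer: $-700908409$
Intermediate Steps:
$\left(\left(-1\right) 35735 + p{\left(123,129 \right)}\right) \left(40148 - 7119\right) = \left(\left(-1\right) 35735 + 118 \cdot 123\right) \left(40148 - 7119\right) = \left(-35735 + 14514\right) 33029 = \left(-21221\right) 33029 = -700908409$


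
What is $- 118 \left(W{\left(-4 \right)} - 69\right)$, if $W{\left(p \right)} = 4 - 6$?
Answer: $8378$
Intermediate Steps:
$W{\left(p \right)} = -2$
$- 118 \left(W{\left(-4 \right)} - 69\right) = - 118 \left(-2 - 69\right) = \left(-118\right) \left(-71\right) = 8378$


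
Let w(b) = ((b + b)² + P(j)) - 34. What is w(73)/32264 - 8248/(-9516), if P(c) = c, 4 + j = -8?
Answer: 58564849/38378028 ≈ 1.5260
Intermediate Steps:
j = -12 (j = -4 - 8 = -12)
w(b) = -46 + 4*b² (w(b) = ((b + b)² - 12) - 34 = ((2*b)² - 12) - 34 = (4*b² - 12) - 34 = (-12 + 4*b²) - 34 = -46 + 4*b²)
w(73)/32264 - 8248/(-9516) = (-46 + 4*73²)/32264 - 8248/(-9516) = (-46 + 4*5329)*(1/32264) - 8248*(-1/9516) = (-46 + 21316)*(1/32264) + 2062/2379 = 21270*(1/32264) + 2062/2379 = 10635/16132 + 2062/2379 = 58564849/38378028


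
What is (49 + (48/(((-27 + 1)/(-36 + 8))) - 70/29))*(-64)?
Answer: -2371264/377 ≈ -6289.8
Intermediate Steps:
(49 + (48/(((-27 + 1)/(-36 + 8))) - 70/29))*(-64) = (49 + (48/((-26/(-28))) - 70*1/29))*(-64) = (49 + (48/((-26*(-1/28))) - 70/29))*(-64) = (49 + (48/(13/14) - 70/29))*(-64) = (49 + (48*(14/13) - 70/29))*(-64) = (49 + (672/13 - 70/29))*(-64) = (49 + 18578/377)*(-64) = (37051/377)*(-64) = -2371264/377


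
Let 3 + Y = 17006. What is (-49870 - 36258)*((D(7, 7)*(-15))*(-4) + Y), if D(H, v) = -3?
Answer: -1448931344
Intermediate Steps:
Y = 17003 (Y = -3 + 17006 = 17003)
(-49870 - 36258)*((D(7, 7)*(-15))*(-4) + Y) = (-49870 - 36258)*(-3*(-15)*(-4) + 17003) = -86128*(45*(-4) + 17003) = -86128*(-180 + 17003) = -86128*16823 = -1448931344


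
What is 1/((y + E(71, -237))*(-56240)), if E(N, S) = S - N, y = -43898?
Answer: 1/2486145440 ≈ 4.0223e-10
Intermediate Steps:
1/((y + E(71, -237))*(-56240)) = 1/(-43898 + (-237 - 1*71)*(-56240)) = -1/56240/(-43898 + (-237 - 71)) = -1/56240/(-43898 - 308) = -1/56240/(-44206) = -1/44206*(-1/56240) = 1/2486145440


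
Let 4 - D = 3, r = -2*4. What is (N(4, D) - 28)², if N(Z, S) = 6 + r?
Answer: 900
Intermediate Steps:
r = -8
D = 1 (D = 4 - 1*3 = 4 - 3 = 1)
N(Z, S) = -2 (N(Z, S) = 6 - 8 = -2)
(N(4, D) - 28)² = (-2 - 28)² = (-30)² = 900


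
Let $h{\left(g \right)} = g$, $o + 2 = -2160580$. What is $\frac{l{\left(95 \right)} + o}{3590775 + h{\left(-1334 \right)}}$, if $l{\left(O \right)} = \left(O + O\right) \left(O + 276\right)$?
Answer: $- \frac{2090092}{3589441} \approx -0.58229$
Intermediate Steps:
$o = -2160582$ ($o = -2 - 2160580 = -2160582$)
$l{\left(O \right)} = 2 O \left(276 + O\right)$
$\frac{l{\left(95 \right)} + o}{3590775 + h{\left(-1334 \right)}} = \frac{2 \cdot 95 \left(276 + 95\right) - 2160582}{3590775 - 1334} = \frac{2 \cdot 95 \cdot 371 - 2160582}{3589441} = \left(70490 - 2160582\right) \frac{1}{3589441} = \left(-2090092\right) \frac{1}{3589441} = - \frac{2090092}{3589441}$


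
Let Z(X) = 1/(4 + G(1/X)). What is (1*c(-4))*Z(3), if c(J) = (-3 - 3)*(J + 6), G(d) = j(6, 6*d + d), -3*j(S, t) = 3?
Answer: -4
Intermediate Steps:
j(S, t) = -1 (j(S, t) = -1/3*3 = -1)
G(d) = -1
c(J) = -36 - 6*J (c(J) = -6*(6 + J) = -36 - 6*J)
Z(X) = 1/3 (Z(X) = 1/(4 - 1) = 1/3)
(1*c(-4))*Z(3) = (1*(-36 - 6*(-4)))*(1/3) = (1*(-36 + 24))*(1/3) = (1*(-12))*(1/3) = -12*1/3 = -4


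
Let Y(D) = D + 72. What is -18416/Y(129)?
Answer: -18416/201 ≈ -91.622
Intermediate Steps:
Y(D) = 72 + D
-18416/Y(129) = -18416/(72 + 129) = -18416/201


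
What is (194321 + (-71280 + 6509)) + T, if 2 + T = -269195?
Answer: -139647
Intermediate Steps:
T = -269197 (T = -2 - 269195 = -269197)
(194321 + (-71280 + 6509)) + T = (194321 + (-71280 + 6509)) - 269197 = (194321 - 64771) - 269197 = 129550 - 269197 = -139647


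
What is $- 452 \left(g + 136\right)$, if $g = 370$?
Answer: $-228712$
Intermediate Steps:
$- 452 \left(g + 136\right) = - 452 \left(370 + 136\right) = \left(-452\right) 506 = -228712$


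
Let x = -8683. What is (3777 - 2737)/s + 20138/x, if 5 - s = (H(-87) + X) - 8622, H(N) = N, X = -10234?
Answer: -93136126/41131371 ≈ -2.2644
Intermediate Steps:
s = 18948 (s = 5 - ((-87 - 10234) - 8622) = 5 - (-10321 - 8622) = 5 - 1*(-18943) = 5 + 18943 = 18948)
(3777 - 2737)/s + 20138/x = (3777 - 2737)/18948 + 20138/(-8683) = 1040*(1/18948) + 20138*(-1/8683) = 260/4737 - 20138/8683 = -93136126/41131371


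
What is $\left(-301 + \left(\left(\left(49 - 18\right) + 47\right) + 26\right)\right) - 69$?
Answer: $-266$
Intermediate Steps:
$\left(-301 + \left(\left(\left(49 - 18\right) + 47\right) + 26\right)\right) - 69 = \left(-301 + \left(\left(31 + 47\right) + 26\right)\right) - 69 = \left(-301 + \left(78 + 26\right)\right) - 69 = \left(-301 + 104\right) - 69 = -197 - 69 = -266$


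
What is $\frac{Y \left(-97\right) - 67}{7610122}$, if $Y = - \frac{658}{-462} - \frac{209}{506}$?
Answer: $- \frac{19277}{888628092} \approx -2.1693 \cdot 10^{-5}$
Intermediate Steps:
$Y = \frac{1535}{1518}$ ($Y = \left(-658\right) \left(- \frac{1}{462}\right) - \frac{19}{46} = \frac{47}{33} - \frac{19}{46} = \frac{1535}{1518} \approx 1.0112$)
$\frac{Y \left(-97\right) - 67}{7610122} = \frac{\frac{1535}{1518} \left(-97\right) - 67}{7610122} = \left(- \frac{148895}{1518} - 67\right) \frac{1}{7610122} = \left(- \frac{250601}{1518}\right) \frac{1}{7610122} = - \frac{19277}{888628092}$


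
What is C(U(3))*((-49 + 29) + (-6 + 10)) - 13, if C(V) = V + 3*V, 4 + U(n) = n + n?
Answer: -141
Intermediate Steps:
U(n) = -4 + 2*n (U(n) = -4 + (n + n) = -4 + 2*n)
C(V) = 4*V
C(U(3))*((-49 + 29) + (-6 + 10)) - 13 = (4*(-4 + 2*3))*((-49 + 29) + (-6 + 10)) - 13 = (4*(-4 + 6))*(-20 + 4) - 13 = (4*2)*(-16) - 13 = 8*(-16) - 13 = -128 - 13 = -141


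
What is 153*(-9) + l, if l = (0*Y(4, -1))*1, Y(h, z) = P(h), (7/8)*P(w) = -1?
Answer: -1377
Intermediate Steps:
P(w) = -8/7 (P(w) = (8/7)*(-1) = -8/7)
Y(h, z) = -8/7
l = 0 (l = (0*(-8/7))*1 = 0*1 = 0)
153*(-9) + l = 153*(-9) + 0 = -1377 + 0 = -1377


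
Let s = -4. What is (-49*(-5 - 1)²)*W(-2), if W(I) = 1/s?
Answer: 441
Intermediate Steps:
W(I) = -¼ (W(I) = 1/(-4) = -¼)
(-49*(-5 - 1)²)*W(-2) = -49*(-5 - 1)²*(-¼) = -49*(-6)²*(-¼) = -49*36*(-¼) = -1764*(-¼) = 441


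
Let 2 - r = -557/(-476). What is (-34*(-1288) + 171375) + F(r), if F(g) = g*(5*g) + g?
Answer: 48752646337/226576 ≈ 2.1517e+5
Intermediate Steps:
r = 395/476 (r = 2 - (-557)/(-476) = 2 - (-557)*(-1)/476 = 2 - 1*557/476 = 2 - 557/476 = 395/476 ≈ 0.82983)
F(g) = g + 5*g² (F(g) = 5*g² + g = g + 5*g²)
(-34*(-1288) + 171375) + F(r) = (-34*(-1288) + 171375) + 395*(1 + 5*(395/476))/476 = (43792 + 171375) + 395*(1 + 1975/476)/476 = 215167 + (395/476)*(2451/476) = 215167 + 968145/226576 = 48752646337/226576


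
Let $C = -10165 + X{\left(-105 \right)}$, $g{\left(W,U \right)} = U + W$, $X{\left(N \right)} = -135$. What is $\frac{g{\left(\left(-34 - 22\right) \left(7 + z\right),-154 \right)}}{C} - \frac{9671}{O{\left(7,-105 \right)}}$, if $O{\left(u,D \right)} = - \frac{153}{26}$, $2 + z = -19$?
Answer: $\frac{258979741}{157590} \approx 1643.4$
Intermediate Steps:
$z = -21$ ($z = -2 - 19 = -21$)
$O{\left(u,D \right)} = - \frac{153}{26}$ ($O{\left(u,D \right)} = \left(-153\right) \frac{1}{26} = - \frac{153}{26}$)
$C = -10300$ ($C = -10165 - 135 = -10300$)
$\frac{g{\left(\left(-34 - 22\right) \left(7 + z\right),-154 \right)}}{C} - \frac{9671}{O{\left(7,-105 \right)}} = \frac{-154 + \left(-34 - 22\right) \left(7 - 21\right)}{-10300} - \frac{9671}{- \frac{153}{26}} = \left(-154 - -784\right) \left(- \frac{1}{10300}\right) - - \frac{251446}{153} = \left(-154 + 784\right) \left(- \frac{1}{10300}\right) + \frac{251446}{153} = 630 \left(- \frac{1}{10300}\right) + \frac{251446}{153} = - \frac{63}{1030} + \frac{251446}{153} = \frac{258979741}{157590}$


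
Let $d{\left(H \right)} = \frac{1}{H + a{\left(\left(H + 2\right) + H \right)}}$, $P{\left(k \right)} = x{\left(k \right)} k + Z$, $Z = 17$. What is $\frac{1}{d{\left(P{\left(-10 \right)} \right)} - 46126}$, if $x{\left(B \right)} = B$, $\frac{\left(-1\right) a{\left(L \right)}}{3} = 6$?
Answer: $- \frac{99}{4566473} \approx -2.168 \cdot 10^{-5}$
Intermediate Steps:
$a{\left(L \right)} = -18$ ($a{\left(L \right)} = \left(-3\right) 6 = -18$)
$P{\left(k \right)} = 17 + k^{2}$ ($P{\left(k \right)} = k k + 17 = k^{2} + 17 = 17 + k^{2}$)
$d{\left(H \right)} = \frac{1}{-18 + H}$ ($d{\left(H \right)} = \frac{1}{H - 18} = \frac{1}{-18 + H}$)
$\frac{1}{d{\left(P{\left(-10 \right)} \right)} - 46126} = \frac{1}{\frac{1}{-18 + \left(17 + \left(-10\right)^{2}\right)} - 46126} = \frac{1}{\frac{1}{-18 + \left(17 + 100\right)} - 46126} = \frac{1}{\frac{1}{-18 + 117} - 46126} = \frac{1}{\frac{1}{99} - 46126} = \frac{1}{- \frac{4566473}{99}} = - \frac{99}{4566473}$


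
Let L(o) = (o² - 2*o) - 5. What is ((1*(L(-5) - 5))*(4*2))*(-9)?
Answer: -1800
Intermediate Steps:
L(o) = -5 + o² - 2*o
((1*(L(-5) - 5))*(4*2))*(-9) = ((1*((-5 + (-5)² - 2*(-5)) - 5))*(4*2))*(-9) = ((1*((-5 + 25 + 10) - 5))*8)*(-9) = ((1*(30 - 5))*8)*(-9) = ((1*25)*8)*(-9) = (25*8)*(-9) = 200*(-9) = -1800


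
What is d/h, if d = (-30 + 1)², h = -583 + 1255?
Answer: 841/672 ≈ 1.2515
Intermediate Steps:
h = 672
d = 841 (d = (-29)² = 841)
d/h = 841/672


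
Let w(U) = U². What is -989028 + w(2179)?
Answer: 3759013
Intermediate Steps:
-989028 + w(2179) = -989028 + 2179² = -989028 + 4748041 = 3759013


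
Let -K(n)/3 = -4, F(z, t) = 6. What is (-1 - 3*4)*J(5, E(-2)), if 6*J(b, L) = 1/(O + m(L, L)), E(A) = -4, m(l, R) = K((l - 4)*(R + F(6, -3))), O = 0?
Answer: -13/72 ≈ -0.18056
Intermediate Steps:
K(n) = 12 (K(n) = -3*(-4) = 12)
m(l, R) = 12
J(b, L) = 1/72 (J(b, L) = 1/(6*(0 + 12)) = (⅙)/12 = (⅙)*(1/12) = 1/72)
(-1 - 3*4)*J(5, E(-2)) = (-1 - 3*4)*(1/72) = (-1 - 12)*(1/72) = -13*1/72 = -13/72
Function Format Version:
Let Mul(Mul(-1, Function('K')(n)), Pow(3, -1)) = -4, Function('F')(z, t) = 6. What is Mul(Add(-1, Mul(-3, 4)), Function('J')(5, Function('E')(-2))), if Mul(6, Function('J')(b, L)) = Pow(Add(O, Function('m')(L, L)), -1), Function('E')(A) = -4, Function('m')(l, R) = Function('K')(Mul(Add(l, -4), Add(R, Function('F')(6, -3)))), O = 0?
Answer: Rational(-13, 72) ≈ -0.18056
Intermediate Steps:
Function('K')(n) = 12 (Function('K')(n) = Mul(-3, -4) = 12)
Function('m')(l, R) = 12
Function('J')(b, L) = Rational(1, 72) (Function('J')(b, L) = Mul(Rational(1, 6), Pow(Add(0, 12), -1)) = Mul(Rational(1, 6), Pow(12, -1)) = Mul(Rational(1, 6), Rational(1, 12)) = Rational(1, 72))
Mul(Add(-1, Mul(-3, 4)), Function('J')(5, Function('E')(-2))) = Mul(Add(-1, Mul(-3, 4)), Rational(1, 72)) = Mul(Add(-1, -12), Rational(1, 72)) = Mul(-13, Rational(1, 72)) = Rational(-13, 72)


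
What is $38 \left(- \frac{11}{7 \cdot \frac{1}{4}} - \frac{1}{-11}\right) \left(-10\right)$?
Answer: $\frac{181260}{77} \approx 2354.0$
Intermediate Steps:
$38 \left(- \frac{11}{7 \cdot \frac{1}{4}} - \frac{1}{-11}\right) \left(-10\right) = 38 \left(- \frac{11}{7 \cdot \frac{1}{4}} - - \frac{1}{11}\right) \left(-10\right) = 38 \left(- \frac{11}{\frac{7}{4}} + \frac{1}{11}\right) \left(-10\right) = 38 \left(\left(-11\right) \frac{4}{7} + \frac{1}{11}\right) \left(-10\right) = 38 \left(- \frac{44}{7} + \frac{1}{11}\right) \left(-10\right) = 38 \left(- \frac{477}{77}\right) \left(-10\right) = \left(- \frac{18126}{77}\right) \left(-10\right) = \frac{181260}{77}$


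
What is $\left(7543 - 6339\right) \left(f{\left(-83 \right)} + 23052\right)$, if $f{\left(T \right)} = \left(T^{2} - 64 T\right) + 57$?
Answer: $42513240$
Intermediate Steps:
$f{\left(T \right)} = 57 + T^{2} - 64 T$
$\left(7543 - 6339\right) \left(f{\left(-83 \right)} + 23052\right) = \left(7543 - 6339\right) \left(\left(57 + \left(-83\right)^{2} - -5312\right) + 23052\right) = \left(7543 - 6339\right) \left(\left(57 + 6889 + 5312\right) + 23052\right) = \left(7543 - 6339\right) \left(12258 + 23052\right) = 1204 \cdot 35310 = 42513240$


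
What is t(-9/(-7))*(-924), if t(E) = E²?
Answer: -10692/7 ≈ -1527.4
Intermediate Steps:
t(-9/(-7))*(-924) = (-9/(-7))²*(-924) = (-9*(-⅐))²*(-924) = (9/7)²*(-924) = (81/49)*(-924) = -10692/7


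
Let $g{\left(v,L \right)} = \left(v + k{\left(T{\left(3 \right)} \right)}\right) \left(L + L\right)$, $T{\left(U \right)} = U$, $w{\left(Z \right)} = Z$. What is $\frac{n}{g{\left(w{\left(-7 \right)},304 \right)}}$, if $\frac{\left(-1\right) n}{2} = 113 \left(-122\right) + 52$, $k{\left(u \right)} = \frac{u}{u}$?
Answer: $- \frac{2289}{304} \approx -7.5296$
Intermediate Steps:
$k{\left(u \right)} = 1$
$g{\left(v,L \right)} = 2 L \left(1 + v\right)$ ($g{\left(v,L \right)} = \left(v + 1\right) \left(L + L\right) = \left(1 + v\right) 2 L = 2 L \left(1 + v\right)$)
$n = 27468$ ($n = - 2 \left(113 \left(-122\right) + 52\right) = - 2 \left(-13786 + 52\right) = \left(-2\right) \left(-13734\right) = 27468$)
$\frac{n}{g{\left(w{\left(-7 \right)},304 \right)}} = \frac{27468}{2 \cdot 304 \left(1 - 7\right)} = \frac{27468}{2 \cdot 304 \left(-6\right)} = \frac{27468}{-3648} = 27468 \left(- \frac{1}{3648}\right) = - \frac{2289}{304}$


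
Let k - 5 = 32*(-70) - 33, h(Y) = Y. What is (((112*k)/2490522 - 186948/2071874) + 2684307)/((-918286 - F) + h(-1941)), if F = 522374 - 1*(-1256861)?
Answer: -1154262614962051263/1160779407959242778 ≈ -0.99439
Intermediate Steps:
F = 1779235 (F = 522374 + 1256861 = 1779235)
k = -2268 (k = 5 + (32*(-70) - 33) = 5 + (-2240 - 33) = 5 - 2273 = -2268)
(((112*k)/2490522 - 186948/2071874) + 2684307)/((-918286 - F) + h(-1941)) = (((112*(-2268))/2490522 - 186948/2071874) + 2684307)/((-918286 - 1*1779235) - 1941) = ((-254016*1/2490522 - 186948*1/2071874) + 2684307)/((-918286 - 1779235) - 1941) = ((-42336/415087 - 93474/1035937) + 2684307)/(-2697521 - 1941) = (-82657271070/430003981519 + 2684307)/(-2699462) = (1154262614962051263/430003981519)*(-1/2699462) = -1154262614962051263/1160779407959242778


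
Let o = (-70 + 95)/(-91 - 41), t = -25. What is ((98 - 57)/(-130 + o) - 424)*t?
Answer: 36459260/3437 ≈ 10608.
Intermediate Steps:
o = -25/132 (o = 25/(-132) = 25*(-1/132) = -25/132 ≈ -0.18939)
((98 - 57)/(-130 + o) - 424)*t = ((98 - 57)/(-130 - 25/132) - 424)*(-25) = (41/(-17185/132) - 424)*(-25) = (41*(-132/17185) - 424)*(-25) = (-5412/17185 - 424)*(-25) = -7291852/17185*(-25) = 36459260/3437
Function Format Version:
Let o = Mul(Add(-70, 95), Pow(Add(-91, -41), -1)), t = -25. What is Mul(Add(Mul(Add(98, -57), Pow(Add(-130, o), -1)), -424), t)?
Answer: Rational(36459260, 3437) ≈ 10608.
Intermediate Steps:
o = Rational(-25, 132) (o = Mul(25, Pow(-132, -1)) = Mul(25, Rational(-1, 132)) = Rational(-25, 132) ≈ -0.18939)
Mul(Add(Mul(Add(98, -57), Pow(Add(-130, o), -1)), -424), t) = Mul(Add(Mul(Add(98, -57), Pow(Add(-130, Rational(-25, 132)), -1)), -424), -25) = Mul(Add(Mul(41, Pow(Rational(-17185, 132), -1)), -424), -25) = Mul(Add(Mul(41, Rational(-132, 17185)), -424), -25) = Mul(Add(Rational(-5412, 17185), -424), -25) = Mul(Rational(-7291852, 17185), -25) = Rational(36459260, 3437)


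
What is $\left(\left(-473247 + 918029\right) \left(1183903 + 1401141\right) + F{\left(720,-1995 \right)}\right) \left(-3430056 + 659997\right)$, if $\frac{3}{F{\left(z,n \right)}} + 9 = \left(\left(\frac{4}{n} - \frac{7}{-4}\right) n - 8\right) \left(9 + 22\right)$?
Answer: $- \frac{1380511928841596710135476}{433447} \approx -3.185 \cdot 10^{18}$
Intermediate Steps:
$F{\left(z,n \right)} = \frac{3}{-257 + 31 n \left(\frac{7}{4} + \frac{4}{n}\right)}$ ($F{\left(z,n \right)} = \frac{3}{-9 + \left(\left(\frac{4}{n} - \frac{7}{-4}\right) n - 8\right) \left(9 + 22\right)} = \frac{3}{-9 + \left(\left(\frac{4}{n} - - \frac{7}{4}\right) n - 8\right) 31} = \frac{3}{-9 + \left(\left(\frac{4}{n} + \frac{7}{4}\right) n - 8\right) 31} = \frac{3}{-9 + \left(\left(\frac{7}{4} + \frac{4}{n}\right) n - 8\right) 31} = \frac{3}{-9 + \left(n \left(\frac{7}{4} + \frac{4}{n}\right) - 8\right) 31} = \frac{3}{-9 + \left(-8 + n \left(\frac{7}{4} + \frac{4}{n}\right)\right) 31} = \frac{3}{-9 + \left(-248 + 31 n \left(\frac{7}{4} + \frac{4}{n}\right)\right)} = \frac{3}{-257 + 31 n \left(\frac{7}{4} + \frac{4}{n}\right)}$)
$\left(\left(-473247 + 918029\right) \left(1183903 + 1401141\right) + F{\left(720,-1995 \right)}\right) \left(-3430056 + 659997\right) = \left(\left(-473247 + 918029\right) \left(1183903 + 1401141\right) + \frac{12}{7 \left(-76 + 31 \left(-1995\right)\right)}\right) \left(-3430056 + 659997\right) = \left(444782 \cdot 2585044 + \frac{12}{7 \left(-76 - 61845\right)}\right) \left(-2770059\right) = \left(1149781040408 + \frac{12}{7 \left(-61921\right)}\right) \left(-2770059\right) = \left(1149781040408 + \frac{12}{7} \left(- \frac{1}{61921}\right)\right) \left(-2770059\right) = \left(1149781040408 - \frac{12}{433447}\right) \left(-2770059\right) = \frac{498369142621726364}{433447} \left(-2770059\right) = - \frac{1380511928841596710135476}{433447}$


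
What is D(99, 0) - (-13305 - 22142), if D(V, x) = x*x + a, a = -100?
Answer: 35347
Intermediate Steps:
D(V, x) = -100 + x**2 (D(V, x) = x*x - 100 = x**2 - 100 = -100 + x**2)
D(99, 0) - (-13305 - 22142) = (-100 + 0**2) - (-13305 - 22142) = (-100 + 0) - 1*(-35447) = -100 + 35447 = 35347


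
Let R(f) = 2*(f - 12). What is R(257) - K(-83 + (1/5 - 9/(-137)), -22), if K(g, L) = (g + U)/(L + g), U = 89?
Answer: 950226/1939 ≈ 490.06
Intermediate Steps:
R(f) = -24 + 2*f (R(f) = 2*(-12 + f) = -24 + 2*f)
K(g, L) = (89 + g)/(L + g) (K(g, L) = (g + 89)/(L + g) = (89 + g)/(L + g))
R(257) - K(-83 + (1/5 - 9/(-137)), -22) = (-24 + 2*257) - (89 + (-83 + (1/5 - 9/(-137))))/(-22 + (-83 + (1/5 - 9/(-137)))) = (-24 + 514) - (89 + (-83 + (1*(1/5) - 9*(-1/137))))/(-22 + (-83 + (1*(1/5) - 9*(-1/137)))) = 490 - (89 + (-83 + (1/5 + 9/137)))/(-22 + (-83 + (1/5 + 9/137))) = 490 - (89 + (-83 + 182/685))/(-22 + (-83 + 182/685)) = 490 - (89 - 56673/685)/(-22 - 56673/685) = 490 - 4292/((-71743/685)*685) = 490 - (-685)*4292/(71743*685) = 490 - 1*(-116/1939) = 490 + 116/1939 = 950226/1939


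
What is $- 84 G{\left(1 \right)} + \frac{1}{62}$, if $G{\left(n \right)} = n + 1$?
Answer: $- \frac{10415}{62} \approx -167.98$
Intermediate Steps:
$G{\left(n \right)} = 1 + n$
$- 84 G{\left(1 \right)} + \frac{1}{62} = - 84 \left(1 + 1\right) + \frac{1}{62} = \left(-84\right) 2 + \frac{1}{62} = -168 + \frac{1}{62} = - \frac{10415}{62}$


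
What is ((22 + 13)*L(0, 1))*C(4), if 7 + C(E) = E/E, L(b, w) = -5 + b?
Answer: 1050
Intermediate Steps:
C(E) = -6 (C(E) = -7 + E/E = -7 + 1 = -6)
((22 + 13)*L(0, 1))*C(4) = ((22 + 13)*(-5 + 0))*(-6) = (35*(-5))*(-6) = -175*(-6) = 1050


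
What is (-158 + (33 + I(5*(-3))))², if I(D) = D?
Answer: 19600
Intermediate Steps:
(-158 + (33 + I(5*(-3))))² = (-158 + (33 + 5*(-3)))² = (-158 + (33 - 15))² = (-158 + 18)² = (-140)² = 19600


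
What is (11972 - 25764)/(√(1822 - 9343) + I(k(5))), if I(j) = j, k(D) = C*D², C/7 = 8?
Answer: -19308800/1967521 + 13792*I*√7521/1967521 ≈ -9.8138 + 0.60792*I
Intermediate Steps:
C = 56 (C = 7*8 = 56)
k(D) = 56*D²
(11972 - 25764)/(√(1822 - 9343) + I(k(5))) = (11972 - 25764)/(√(1822 - 9343) + 56*5²) = -13792/(√(-7521) + 56*25) = -13792/(I*√7521 + 1400) = -13792/(1400 + I*√7521)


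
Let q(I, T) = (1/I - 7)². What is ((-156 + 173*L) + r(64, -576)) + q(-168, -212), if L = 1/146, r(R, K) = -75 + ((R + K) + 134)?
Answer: -1151183975/2060352 ≈ -558.73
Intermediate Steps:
r(R, K) = 59 + K + R (r(R, K) = -75 + ((K + R) + 134) = -75 + (134 + K + R) = 59 + K + R)
L = 1/146 ≈ 0.0068493
q(I, T) = (-7 + 1/I)²
((-156 + 173*L) + r(64, -576)) + q(-168, -212) = ((-156 + 173*(1/146)) + (59 - 576 + 64)) + (-1 + 7*(-168))²/(-168)² = ((-156 + 173/146) - 453) + (-1 - 1176)²/28224 = (-22603/146 - 453) + (1/28224)*(-1177)² = -88741/146 + (1/28224)*1385329 = -88741/146 + 1385329/28224 = -1151183975/2060352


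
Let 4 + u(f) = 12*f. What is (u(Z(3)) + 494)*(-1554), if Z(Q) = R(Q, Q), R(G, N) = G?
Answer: -817404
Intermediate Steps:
Z(Q) = Q
u(f) = -4 + 12*f
(u(Z(3)) + 494)*(-1554) = ((-4 + 12*3) + 494)*(-1554) = ((-4 + 36) + 494)*(-1554) = (32 + 494)*(-1554) = 526*(-1554) = -817404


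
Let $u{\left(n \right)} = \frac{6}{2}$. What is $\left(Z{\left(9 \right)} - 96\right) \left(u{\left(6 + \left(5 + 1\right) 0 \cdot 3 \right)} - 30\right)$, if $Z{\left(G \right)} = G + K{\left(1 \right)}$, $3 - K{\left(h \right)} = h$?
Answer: $2295$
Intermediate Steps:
$K{\left(h \right)} = 3 - h$
$u{\left(n \right)} = 3$ ($u{\left(n \right)} = 6 \cdot \frac{1}{2} = 3$)
$Z{\left(G \right)} = 2 + G$ ($Z{\left(G \right)} = G + \left(3 - 1\right) = G + 2 = 2 + G$)
$\left(Z{\left(9 \right)} - 96\right) \left(u{\left(6 + \left(5 + 1\right) 0 \cdot 3 \right)} - 30\right) = \left(\left(2 + 9\right) - 96\right) \left(3 - 30\right) = \left(11 - 96\right) \left(-27\right) = \left(-85\right) \left(-27\right) = 2295$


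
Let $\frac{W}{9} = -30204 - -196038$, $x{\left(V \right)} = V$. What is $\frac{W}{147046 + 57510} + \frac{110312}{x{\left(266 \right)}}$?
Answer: $\frac{5740497017}{13602974} \approx 422.0$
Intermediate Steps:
$W = 1492506$ ($W = 9 \left(-30204 - -196038\right) = 9 \left(-30204 + 196038\right) = 9 \cdot 165834 = 1492506$)
$\frac{W}{147046 + 57510} + \frac{110312}{x{\left(266 \right)}} = \frac{1492506}{147046 + 57510} + \frac{110312}{266} = \frac{1492506}{204556} + 110312 \cdot \frac{1}{266} = 1492506 \cdot \frac{1}{204556} + \frac{55156}{133} = \frac{746253}{102278} + \frac{55156}{133} = \frac{5740497017}{13602974}$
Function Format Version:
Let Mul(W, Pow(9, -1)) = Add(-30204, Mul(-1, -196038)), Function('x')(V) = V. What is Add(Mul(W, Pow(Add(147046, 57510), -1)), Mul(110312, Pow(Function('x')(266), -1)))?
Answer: Rational(5740497017, 13602974) ≈ 422.00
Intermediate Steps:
W = 1492506 (W = Mul(9, Add(-30204, Mul(-1, -196038))) = Mul(9, Add(-30204, 196038)) = Mul(9, 165834) = 1492506)
Add(Mul(W, Pow(Add(147046, 57510), -1)), Mul(110312, Pow(Function('x')(266), -1))) = Add(Mul(1492506, Pow(Add(147046, 57510), -1)), Mul(110312, Pow(266, -1))) = Add(Mul(1492506, Pow(204556, -1)), Mul(110312, Rational(1, 266))) = Add(Mul(1492506, Rational(1, 204556)), Rational(55156, 133)) = Add(Rational(746253, 102278), Rational(55156, 133)) = Rational(5740497017, 13602974)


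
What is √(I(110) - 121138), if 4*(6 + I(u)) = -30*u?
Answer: I*√121969 ≈ 349.24*I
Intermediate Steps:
I(u) = -6 - 15*u/2 (I(u) = -6 + (-30*u)/4 = -6 - 15*u/2)
√(I(110) - 121138) = √((-6 - 15/2*110) - 121138) = √((-6 - 825) - 121138) = √(-831 - 121138) = √(-121969) = I*√121969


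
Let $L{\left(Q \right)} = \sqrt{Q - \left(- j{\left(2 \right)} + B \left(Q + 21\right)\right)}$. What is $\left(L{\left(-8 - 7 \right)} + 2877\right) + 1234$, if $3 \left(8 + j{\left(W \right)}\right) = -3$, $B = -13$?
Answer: $4111 + 3 \sqrt{6} \approx 4118.4$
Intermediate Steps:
$j{\left(W \right)} = -9$ ($j{\left(W \right)} = -8 + \frac{1}{3} \left(-3\right) = -8 - 1 = -9$)
$L{\left(Q \right)} = \sqrt{264 + 14 Q}$ ($L{\left(Q \right)} = \sqrt{Q - \left(9 - 13 \left(Q + 21\right)\right)} = \sqrt{Q - \left(9 - 13 \left(21 + Q\right)\right)} = \sqrt{Q - \left(-264 - 13 Q\right)} = \sqrt{Q + \left(-9 + \left(273 + 13 Q\right)\right)} = \sqrt{Q + \left(264 + 13 Q\right)} = \sqrt{264 + 14 Q}$)
$\left(L{\left(-8 - 7 \right)} + 2877\right) + 1234 = \left(\sqrt{264 + 14 \left(-8 - 7\right)} + 2877\right) + 1234 = \left(\sqrt{264 + 14 \left(-15\right)} + 2877\right) + 1234 = \left(\sqrt{264 - 210} + 2877\right) + 1234 = \left(\sqrt{54} + 2877\right) + 1234 = \left(3 \sqrt{6} + 2877\right) + 1234 = \left(2877 + 3 \sqrt{6}\right) + 1234 = 4111 + 3 \sqrt{6}$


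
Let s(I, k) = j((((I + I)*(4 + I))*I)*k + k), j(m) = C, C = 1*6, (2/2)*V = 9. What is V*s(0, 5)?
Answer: 54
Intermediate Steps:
V = 9
C = 6
j(m) = 6
s(I, k) = 6
V*s(0, 5) = 9*6 = 54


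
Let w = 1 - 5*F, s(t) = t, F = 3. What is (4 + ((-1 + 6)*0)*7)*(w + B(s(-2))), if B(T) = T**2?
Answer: -40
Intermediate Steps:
w = -14 (w = 1 - 5*3 = 1 - 15 = -14)
(4 + ((-1 + 6)*0)*7)*(w + B(s(-2))) = (4 + ((-1 + 6)*0)*7)*(-14 + (-2)**2) = (4 + (5*0)*7)*(-14 + 4) = (4 + 0*7)*(-10) = (4 + 0)*(-10) = 4*(-10) = -40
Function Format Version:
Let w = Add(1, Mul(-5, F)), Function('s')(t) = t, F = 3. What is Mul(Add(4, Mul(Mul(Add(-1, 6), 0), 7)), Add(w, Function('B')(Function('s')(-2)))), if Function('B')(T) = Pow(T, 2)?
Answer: -40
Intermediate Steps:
w = -14 (w = Add(1, Mul(-5, 3)) = Add(1, -15) = -14)
Mul(Add(4, Mul(Mul(Add(-1, 6), 0), 7)), Add(w, Function('B')(Function('s')(-2)))) = Mul(Add(4, Mul(Mul(Add(-1, 6), 0), 7)), Add(-14, Pow(-2, 2))) = Mul(Add(4, Mul(Mul(5, 0), 7)), Add(-14, 4)) = Mul(Add(4, Mul(0, 7)), -10) = Mul(Add(4, 0), -10) = Mul(4, -10) = -40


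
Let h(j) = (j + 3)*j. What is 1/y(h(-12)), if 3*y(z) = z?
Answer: 1/36 ≈ 0.027778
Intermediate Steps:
h(j) = j*(3 + j) (h(j) = (3 + j)*j = j*(3 + j))
y(z) = z/3
1/y(h(-12)) = 1/((-12*(3 - 12))/3) = 1/((-12*(-9))/3) = 1/((⅓)*108) = 1/36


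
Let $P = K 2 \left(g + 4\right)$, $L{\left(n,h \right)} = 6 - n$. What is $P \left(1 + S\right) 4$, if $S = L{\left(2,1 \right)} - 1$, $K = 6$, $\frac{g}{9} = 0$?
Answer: $768$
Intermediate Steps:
$g = 0$ ($g = 9 \cdot 0 = 0$)
$S = 3$ ($S = \left(6 - 2\right) - 1 = 4 - 1 = 3$)
$P = 48$ ($P = 6 \cdot 2 \left(0 + 4\right) = 6 \cdot 2 \cdot 4 = 6 \cdot 8 = 48$)
$P \left(1 + S\right) 4 = 48 \left(1 + 3\right) 4 = 48 \cdot 4 \cdot 4 = 48 \cdot 16 = 768$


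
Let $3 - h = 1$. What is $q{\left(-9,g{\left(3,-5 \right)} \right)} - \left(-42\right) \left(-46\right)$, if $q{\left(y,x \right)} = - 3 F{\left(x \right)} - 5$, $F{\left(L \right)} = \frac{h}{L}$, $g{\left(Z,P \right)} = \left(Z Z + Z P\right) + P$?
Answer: $- \frac{21301}{11} \approx -1936.5$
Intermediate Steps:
$g{\left(Z,P \right)} = P + Z^{2} + P Z$ ($g{\left(Z,P \right)} = \left(Z^{2} + P Z\right) + P = P + Z^{2} + P Z$)
$h = 2$ ($h = 3 - 1 = 2$)
$F{\left(L \right)} = \frac{2}{L}$
$q{\left(y,x \right)} = -5 - \frac{6}{x}$ ($q{\left(y,x \right)} = - 3 \frac{2}{x} - 5 = - \frac{6}{x} - 5 = -5 - \frac{6}{x}$)
$q{\left(-9,g{\left(3,-5 \right)} \right)} - \left(-42\right) \left(-46\right) = \left(-5 - \frac{6}{-5 + 3^{2} - 15}\right) - \left(-42\right) \left(-46\right) = \left(-5 - \frac{6}{-5 + 9 - 15}\right) - 1932 = \left(-5 - \frac{6}{-11}\right) - 1932 = \left(-5 - - \frac{6}{11}\right) - 1932 = \left(-5 + \frac{6}{11}\right) - 1932 = - \frac{49}{11} - 1932 = - \frac{21301}{11}$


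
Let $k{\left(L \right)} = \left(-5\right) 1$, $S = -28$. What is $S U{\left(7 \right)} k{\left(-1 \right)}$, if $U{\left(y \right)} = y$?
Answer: $980$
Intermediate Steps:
$k{\left(L \right)} = -5$
$S U{\left(7 \right)} k{\left(-1 \right)} = \left(-28\right) 7 \left(-5\right) = \left(-196\right) \left(-5\right) = 980$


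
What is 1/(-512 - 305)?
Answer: -1/817 ≈ -0.0012240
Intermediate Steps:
1/(-512 - 305) = 1/(-817) = -1/817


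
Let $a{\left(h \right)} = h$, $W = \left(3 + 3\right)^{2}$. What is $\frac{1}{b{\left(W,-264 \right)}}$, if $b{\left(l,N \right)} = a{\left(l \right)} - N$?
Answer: $\frac{1}{300} \approx 0.0033333$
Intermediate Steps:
$W = 36$ ($W = 6^{2} = 36$)
$b{\left(l,N \right)} = l - N$
$\frac{1}{b{\left(W,-264 \right)}} = \frac{1}{36 - -264} = \frac{1}{36 + 264} = \frac{1}{300}$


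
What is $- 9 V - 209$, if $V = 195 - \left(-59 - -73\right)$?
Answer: $-1838$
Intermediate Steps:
$V = 181$ ($V = 195 - \left(-59 + 73\right) = 195 - 14 = 181$)
$- 9 V - 209 = \left(-9\right) 181 - 209 = -1629 - 209 = -1838$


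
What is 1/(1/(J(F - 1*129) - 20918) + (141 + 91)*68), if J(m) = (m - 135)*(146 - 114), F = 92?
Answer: 26422/416833471 ≈ 6.3387e-5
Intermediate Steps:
J(m) = -4320 + 32*m (J(m) = (-135 + m)*32 = -4320 + 32*m)
1/(1/(J(F - 1*129) - 20918) + (141 + 91)*68) = 1/(1/((-4320 + 32*(92 - 1*129)) - 20918) + (141 + 91)*68) = 1/(1/((-4320 + 32*(92 - 129)) - 20918) + 232*68) = 1/(1/((-4320 + 32*(-37)) - 20918) + 15776) = 1/(1/((-4320 - 1184) - 20918) + 15776) = 1/(1/(-5504 - 20918) + 15776) = 1/(1/(-26422) + 15776) = 1/(-1/26422 + 15776) = 1/(416833471/26422) = 26422/416833471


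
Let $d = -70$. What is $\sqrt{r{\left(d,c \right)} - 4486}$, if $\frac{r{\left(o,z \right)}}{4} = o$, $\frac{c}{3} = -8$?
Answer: $i \sqrt{4766} \approx 69.036 i$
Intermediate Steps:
$c = -24$ ($c = 3 \left(-8\right) = -24$)
$r{\left(o,z \right)} = 4 o$
$\sqrt{r{\left(d,c \right)} - 4486} = \sqrt{4 \left(-70\right) - 4486} = \sqrt{-280 - 4486} = \sqrt{-4766} = i \sqrt{4766}$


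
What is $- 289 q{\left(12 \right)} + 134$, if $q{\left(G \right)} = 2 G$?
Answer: $-6802$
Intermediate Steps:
$- 289 q{\left(12 \right)} + 134 = - 289 \cdot 2 \cdot 12 + 134 = \left(-289\right) 24 + 134 = -6936 + 134 = -6802$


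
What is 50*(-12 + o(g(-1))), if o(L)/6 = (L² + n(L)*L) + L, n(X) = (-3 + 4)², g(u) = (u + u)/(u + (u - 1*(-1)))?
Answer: 1800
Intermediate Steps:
g(u) = 2*u/(1 + 2*u) (g(u) = (2*u)/(u + (u + 1)) = (2*u)/(u + (1 + u)) = (2*u)/(1 + 2*u) = 2*u/(1 + 2*u))
n(X) = 1 (n(X) = 1² = 1)
o(L) = 6*L² + 12*L (o(L) = 6*((L² + 1*L) + L) = 6*((L² + L) + L) = 6*((L + L²) + L) = 6*(L² + 2*L) = 6*L² + 12*L)
50*(-12 + o(g(-1))) = 50*(-12 + 6*(2*(-1)/(1 + 2*(-1)))*(2 + 2*(-1)/(1 + 2*(-1)))) = 50*(-12 + 6*(2*(-1)/(1 - 2))*(2 + 2*(-1)/(1 - 2))) = 50*(-12 + 6*(2*(-1)/(-1))*(2 + 2*(-1)/(-1))) = 50*(-12 + 6*(2*(-1)*(-1))*(2 + 2*(-1)*(-1))) = 50*(-12 + 6*2*(2 + 2)) = 50*(-12 + 6*2*4) = 50*(-12 + 48) = 50*36 = 1800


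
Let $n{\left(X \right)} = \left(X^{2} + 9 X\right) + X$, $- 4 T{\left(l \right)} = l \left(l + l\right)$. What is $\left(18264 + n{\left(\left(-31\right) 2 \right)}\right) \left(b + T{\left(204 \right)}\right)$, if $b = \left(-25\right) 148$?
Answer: $-526627904$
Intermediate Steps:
$b = -3700$
$T{\left(l \right)} = - \frac{l^{2}}{2}$ ($T{\left(l \right)} = - \frac{l \left(l + l\right)}{4} = - \frac{l 2 l}{4} = - \frac{2 l^{2}}{4} = - \frac{l^{2}}{2}$)
$n{\left(X \right)} = X^{2} + 10 X$
$\left(18264 + n{\left(\left(-31\right) 2 \right)}\right) \left(b + T{\left(204 \right)}\right) = \left(18264 + \left(-31\right) 2 \left(10 - 62\right)\right) \left(-3700 - \frac{204^{2}}{2}\right) = \left(18264 - 62 \left(10 - 62\right)\right) \left(-3700 - 20808\right) = \left(18264 - -3224\right) \left(-3700 - 20808\right) = \left(18264 + 3224\right) \left(-24508\right) = 21488 \left(-24508\right) = -526627904$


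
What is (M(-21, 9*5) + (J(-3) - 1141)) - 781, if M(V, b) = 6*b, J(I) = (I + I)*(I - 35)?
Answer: -1424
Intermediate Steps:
J(I) = 2*I*(-35 + I) (J(I) = (2*I)*(-35 + I) = 2*I*(-35 + I))
(M(-21, 9*5) + (J(-3) - 1141)) - 781 = (6*(9*5) + (2*(-3)*(-35 - 3) - 1141)) - 781 = (6*45 + (2*(-3)*(-38) - 1141)) - 781 = (270 + (228 - 1141)) - 781 = (270 - 913) - 781 = -643 - 781 = -1424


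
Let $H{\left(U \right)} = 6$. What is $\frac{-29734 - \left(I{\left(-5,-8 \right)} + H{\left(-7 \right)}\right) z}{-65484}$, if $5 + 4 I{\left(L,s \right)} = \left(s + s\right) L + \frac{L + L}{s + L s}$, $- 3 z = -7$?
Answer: $\frac{5719981}{12572928} \approx 0.45494$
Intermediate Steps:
$z = \frac{7}{3}$ ($z = \left(- \frac{1}{3}\right) \left(-7\right) = \frac{7}{3} \approx 2.3333$)
$I{\left(L,s \right)} = - \frac{5}{4} + \frac{L s}{2} + \frac{L}{2 \left(s + L s\right)}$ ($I{\left(L,s \right)} = - \frac{5}{4} + \frac{\left(s + s\right) L + \frac{L + L}{s + L s}}{4} = - \frac{5}{4} + \frac{2 s L + \frac{2 L}{s + L s}}{4} = - \frac{5}{4} + \frac{2 L s + \frac{2 L}{s + L s}}{4} = - \frac{5}{4} + \left(\frac{L s}{2} + \frac{L}{2 \left(s + L s\right)}\right) = - \frac{5}{4} + \frac{L s}{2} + \frac{L}{2 \left(s + L s\right)}$)
$\frac{-29734 - \left(I{\left(-5,-8 \right)} + H{\left(-7 \right)}\right) z}{-65484} = \frac{-29734 - \left(\frac{\left(-5\right) \left(-8\right) + 2 \left(-5\right) - \left(-25\right) \left(-8\right) + 2 \left(-5\right) \left(-8\right)^{2} + 2 \left(-5\right)^{2} \left(-8\right)^{2}}{4 \left(-8\right) \left(1 - 5\right)} + 6\right) \frac{7}{3}}{-65484} = \left(-29734 - \left(\frac{1}{4} \left(- \frac{1}{8}\right) \frac{1}{-4} \left(40 - 10 - 200 + 2 \left(-5\right) 64 + 2 \cdot 25 \cdot 64\right) + 6\right) \frac{7}{3}\right) \left(- \frac{1}{65484}\right) = \left(-29734 - \left(\frac{1}{4} \left(- \frac{1}{8}\right) \left(- \frac{1}{4}\right) \left(40 - 10 - 200 - 640 + 3200\right) + 6\right) \frac{7}{3}\right) \left(- \frac{1}{65484}\right) = \left(-29734 - \left(\frac{1}{4} \left(- \frac{1}{8}\right) \left(- \frac{1}{4}\right) 2390 + 6\right) \frac{7}{3}\right) \left(- \frac{1}{65484}\right) = \left(-29734 - \left(\frac{1195}{64} + 6\right) \frac{7}{3}\right) \left(- \frac{1}{65484}\right) = \left(-29734 - \frac{1579}{64} \cdot \frac{7}{3}\right) \left(- \frac{1}{65484}\right) = \left(-29734 - \frac{11053}{192}\right) \left(- \frac{1}{65484}\right) = \left(- \frac{5719981}{192}\right) \left(- \frac{1}{65484}\right) = \frac{5719981}{12572928}$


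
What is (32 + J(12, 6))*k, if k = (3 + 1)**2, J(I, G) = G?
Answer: 608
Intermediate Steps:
k = 16 (k = 4**2 = 16)
(32 + J(12, 6))*k = (32 + 6)*16 = 38*16 = 608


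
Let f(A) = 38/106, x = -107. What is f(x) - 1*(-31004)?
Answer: 1643231/53 ≈ 31004.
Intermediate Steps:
f(A) = 19/53 (f(A) = 38*(1/106) = 19/53)
f(x) - 1*(-31004) = 19/53 - 1*(-31004) = 19/53 + 31004 = 1643231/53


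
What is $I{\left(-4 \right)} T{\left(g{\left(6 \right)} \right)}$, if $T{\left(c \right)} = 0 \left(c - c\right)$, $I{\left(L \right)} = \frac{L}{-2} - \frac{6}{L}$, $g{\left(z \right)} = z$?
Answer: $0$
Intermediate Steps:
$I{\left(L \right)} = - \frac{6}{L} - \frac{L}{2}$ ($I{\left(L \right)} = L \left(- \frac{1}{2}\right) - \frac{6}{L} = - \frac{L}{2} - \frac{6}{L} = - \frac{6}{L} - \frac{L}{2}$)
$T{\left(c \right)} = 0$ ($T{\left(c \right)} = 0 \cdot 0 = 0$)
$I{\left(-4 \right)} T{\left(g{\left(6 \right)} \right)} = \left(- \frac{6}{-4} - -2\right) 0 = \left(\left(-6\right) \left(- \frac{1}{4}\right) + 2\right) 0 = \left(\frac{3}{2} + 2\right) 0 = \frac{7}{2} \cdot 0 = 0$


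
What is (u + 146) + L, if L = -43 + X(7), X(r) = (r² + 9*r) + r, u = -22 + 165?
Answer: 365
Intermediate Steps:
u = 143
X(r) = r² + 10*r
L = 76 (L = -43 + 7*(10 + 7) = -43 + 7*17 = -43 + 119 = 76)
(u + 146) + L = (143 + 146) + 76 = 289 + 76 = 365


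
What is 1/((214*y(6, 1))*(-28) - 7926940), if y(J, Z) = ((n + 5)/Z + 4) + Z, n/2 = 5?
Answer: -1/8046780 ≈ -1.2427e-7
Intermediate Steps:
n = 10 (n = 2*5 = 10)
y(J, Z) = 4 + Z + 15/Z (y(J, Z) = ((10 + 5)/Z + 4) + Z = (15/Z + 4) + Z = (4 + 15/Z) + Z = 4 + Z + 15/Z)
1/((214*y(6, 1))*(-28) - 7926940) = 1/((214*(4 + 1 + 15/1))*(-28) - 7926940) = 1/((214*(4 + 1 + 15*1))*(-28) - 7926940) = 1/((214*(4 + 1 + 15))*(-28) - 7926940) = 1/((214*20)*(-28) - 7926940) = 1/(4280*(-28) - 7926940) = 1/(-119840 - 7926940) = 1/(-8046780) = -1/8046780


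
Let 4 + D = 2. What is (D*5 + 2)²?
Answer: 64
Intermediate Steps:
D = -2 (D = -4 + 2 = -2)
(D*5 + 2)² = (-2*5 + 2)² = (-10 + 2)² = (-8)² = 64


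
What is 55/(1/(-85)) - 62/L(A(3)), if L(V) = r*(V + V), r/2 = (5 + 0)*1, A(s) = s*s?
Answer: -420781/90 ≈ -4675.3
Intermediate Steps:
A(s) = s²
r = 10 (r = 2*((5 + 0)*1) = 2*(5*1) = 2*5 = 10)
L(V) = 20*V (L(V) = 10*(V + V) = 10*(2*V) = 20*V)
55/(1/(-85)) - 62/L(A(3)) = 55/(1/(-85)) - 62/(20*3²) = 55/(-1/85) - 62/(20*9) = 55*(-85) - 62/180 = -4675 - 62*1/180 = -4675 - 31/90 = -420781/90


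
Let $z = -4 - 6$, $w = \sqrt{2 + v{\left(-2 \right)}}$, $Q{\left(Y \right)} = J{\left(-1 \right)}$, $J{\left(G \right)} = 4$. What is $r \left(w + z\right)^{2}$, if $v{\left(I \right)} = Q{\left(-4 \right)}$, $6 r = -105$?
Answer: $-1855 + 350 \sqrt{6} \approx -997.68$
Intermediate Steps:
$Q{\left(Y \right)} = 4$
$r = - \frac{35}{2}$ ($r = \frac{1}{6} \left(-105\right) = - \frac{35}{2} \approx -17.5$)
$v{\left(I \right)} = 4$
$w = \sqrt{6}$ ($w = \sqrt{2 + 4} = \sqrt{6} \approx 2.4495$)
$z = -10$ ($z = -4 - 6 = -10$)
$r \left(w + z\right)^{2} = - \frac{35 \left(\sqrt{6} - 10\right)^{2}}{2} = - \frac{35 \left(-10 + \sqrt{6}\right)^{2}}{2}$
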